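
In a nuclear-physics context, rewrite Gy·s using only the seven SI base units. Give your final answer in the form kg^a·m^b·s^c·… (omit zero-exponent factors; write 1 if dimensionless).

m²·s⁻¹

Gy = J/kg (absorbed dose = energy per mass),
    = m²·s⁻².
Combining: Gy·s = (m²·s⁻²) · s = m²·s⁻¹.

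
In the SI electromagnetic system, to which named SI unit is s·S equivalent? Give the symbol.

S = kg⁻¹·m⁻²·s³·A².
Combining: s·S = s · (kg⁻¹·m⁻²·s³·A²) = kg⁻¹·m⁻²·s⁴·A².
kg⁻¹·m⁻²·s⁴·A² is the base-SI form of the farad.

F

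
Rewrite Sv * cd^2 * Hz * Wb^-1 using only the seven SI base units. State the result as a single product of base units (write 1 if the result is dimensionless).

Sv = m²·s⁻².
Hz = s⁻¹.
Wb = kg·m²·s⁻²·A⁻¹.
So Wb⁻¹ = kg⁻¹·m⁻²·s²·A.
Combining: Sv·cd²·Hz·Wb⁻¹ = (m²·s⁻²) · cd² · s⁻¹ · (kg⁻¹·m⁻²·s²·A) = kg⁻¹·s⁻¹·A·cd².

kg⁻¹·s⁻¹·A·cd²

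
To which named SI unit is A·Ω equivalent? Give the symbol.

V

Ω = kg·m²·s⁻³·A⁻².
Combining: A·Ω = A · (kg·m²·s⁻³·A⁻²) = kg·m²·s⁻³·A⁻¹.
kg·m²·s⁻³·A⁻¹ is the base-SI form of the volt.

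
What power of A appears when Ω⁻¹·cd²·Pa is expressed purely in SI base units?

2

Ω = V/A (resistance = voltage per current),
    = kg·m²·s⁻³·A⁻².
So Ω⁻¹ = kg⁻¹·m⁻²·s³·A².
Pa = N/m² (pressure = force per area),
    = kg·m⁻¹·s⁻².
Combining: Ω⁻¹·cd²·Pa = (kg⁻¹·m⁻²·s³·A²) · cd² · (kg·m⁻¹·s⁻²) = m⁻³·s·A²·cd².
The exponent of A is 2.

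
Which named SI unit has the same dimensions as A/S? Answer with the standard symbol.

S = 1/Ω (conductance is reciprocal resistance),
    = kg⁻¹·m⁻²·s³·A².
So S⁻¹ = kg·m²·s⁻³·A⁻².
Combining: A·S⁻¹ = A · (kg·m²·s⁻³·A⁻²) = kg·m²·s⁻³·A⁻¹.
kg·m²·s⁻³·A⁻¹ is the base-SI form of the volt.

V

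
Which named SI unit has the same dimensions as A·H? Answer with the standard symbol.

Wb

H = kg·m²·s⁻²·A⁻².
Combining: A·H = A · (kg·m²·s⁻²·A⁻²) = kg·m²·s⁻²·A⁻¹.
kg·m²·s⁻²·A⁻¹ is the base-SI form of the weber.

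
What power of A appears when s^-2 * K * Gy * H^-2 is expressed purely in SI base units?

4

Gy = J/kg (absorbed dose = energy per mass),
    = m²·s⁻².
H = Wb/A (inductance = flux per current),
    = kg·m²·s⁻²·A⁻².
So H⁻² = kg⁻²·m⁻⁴·s⁴·A⁴.
Combining: s⁻²·K·Gy·H⁻² = s⁻² · K · (m²·s⁻²) · (kg⁻²·m⁻⁴·s⁴·A⁴) = kg⁻²·m⁻²·A⁴·K.
The exponent of A is 4.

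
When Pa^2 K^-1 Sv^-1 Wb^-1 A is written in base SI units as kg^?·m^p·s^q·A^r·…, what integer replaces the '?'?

Pa = kg·m⁻¹·s⁻².
So Pa² = kg²·m⁻²·s⁻⁴.
Sv = m²·s⁻².
So Sv⁻¹ = m⁻²·s².
Wb = kg·m²·s⁻²·A⁻¹.
So Wb⁻¹ = kg⁻¹·m⁻²·s²·A.
Combining: Pa²·K⁻¹·Sv⁻¹·Wb⁻¹·A = (kg²·m⁻²·s⁻⁴) · K⁻¹ · (m⁻²·s²) · (kg⁻¹·m⁻²·s²·A) · A = kg·m⁻⁶·A²·K⁻¹.
The exponent of kg is 1.

1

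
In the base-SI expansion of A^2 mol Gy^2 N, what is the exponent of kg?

Gy = J/kg (absorbed dose = energy per mass),
    = m²·s⁻².
So Gy² = m⁴·s⁻⁴.
N = kg·m/s² = kg·m·s⁻² (force = mass × acceleration).
Combining: A²·mol·Gy²·N = A² · mol · (m⁴·s⁻⁴) · (kg·m·s⁻²) = kg·m⁵·s⁻⁶·A²·mol.
The exponent of kg is 1.

1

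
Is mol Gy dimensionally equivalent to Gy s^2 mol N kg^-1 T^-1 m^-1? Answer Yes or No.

Left side:
  Gy = J/kg (absorbed dose = energy per mass),
      = m²·s⁻².
  Combining: mol·Gy = mol · (m²·s⁻²) = m²·s⁻²·mol.
Right side:
  Gy = J/kg (absorbed dose = energy per mass),
      = m²·s⁻².
  N = kg·m/s² = kg·m·s⁻² (force = mass × acceleration).
  T = Wb/m² (flux density = flux per area),
      = kg·s⁻²·A⁻¹.
  So T⁻¹ = kg⁻¹·s²·A.
  Combining: Gy·s²·mol·N·kg⁻¹·T⁻¹·m⁻¹ = (m²·s⁻²) · s² · mol · (kg·m·s⁻²) · kg⁻¹ · (kg⁻¹·s²·A) · m⁻¹ = kg⁻¹·m²·A·mol.
Left is m²·s⁻²·mol; right is kg⁻¹·m²·A·mol — different.

No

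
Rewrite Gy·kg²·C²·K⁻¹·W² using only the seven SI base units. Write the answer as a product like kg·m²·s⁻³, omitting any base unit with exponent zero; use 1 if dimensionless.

kg⁴·m⁶·s⁻⁶·A²·K⁻¹

Gy = J/kg (absorbed dose = energy per mass),
    = m²·s⁻².
C = A·s = s·A (charge = current × time).
So C² = s²·A².
W = J/s (power = energy per time),
    = kg·m²·s⁻³.
So W² = kg²·m⁴·s⁻⁶.
Combining: Gy·kg²·C²·K⁻¹·W² = (m²·s⁻²) · kg² · (s²·A²) · K⁻¹ · (kg²·m⁴·s⁻⁶) = kg⁴·m⁶·s⁻⁶·A²·K⁻¹.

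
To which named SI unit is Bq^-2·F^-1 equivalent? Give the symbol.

Bq = 1/s = s⁻¹ (activity is decays per second).
So Bq⁻² = s².
F = C/V (capacitance = charge per voltage),
    = A·s/(kg·m²·s⁻³·A⁻¹) (substituting C and V),
    = kg⁻¹·m⁻²·s⁴·A².
So F⁻¹ = kg·m²·s⁻⁴·A⁻².
Combining: Bq⁻²·F⁻¹ = s² · (kg·m²·s⁻⁴·A⁻²) = kg·m²·s⁻²·A⁻².
kg·m²·s⁻²·A⁻² is the base-SI form of the henry.

H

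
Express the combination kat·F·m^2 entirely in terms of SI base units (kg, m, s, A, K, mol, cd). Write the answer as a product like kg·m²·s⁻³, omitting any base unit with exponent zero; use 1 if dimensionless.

kg⁻¹·s³·A²·mol

kat = mol/s = s⁻¹·mol (catalytic activity).
F = C/V (capacitance = charge per voltage),
    = A·s/(kg·m²·s⁻³·A⁻¹) (substituting C and V),
    = kg⁻¹·m⁻²·s⁴·A².
Combining: kat·F·m² = (s⁻¹·mol) · (kg⁻¹·m⁻²·s⁴·A²) · m² = kg⁻¹·s³·A²·mol.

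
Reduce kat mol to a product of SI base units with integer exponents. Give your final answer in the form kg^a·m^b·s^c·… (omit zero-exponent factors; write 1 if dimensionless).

s⁻¹·mol²

kat = s⁻¹·mol.
Combining: kat·mol = (s⁻¹·mol) · mol = s⁻¹·mol².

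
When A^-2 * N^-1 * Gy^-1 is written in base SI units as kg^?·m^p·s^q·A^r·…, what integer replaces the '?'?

N = kg·m/s² = kg·m·s⁻² (force = mass × acceleration).
So N⁻¹ = kg⁻¹·m⁻¹·s².
Gy = J/kg (absorbed dose = energy per mass),
    = m²·s⁻².
So Gy⁻¹ = m⁻²·s².
Combining: A⁻²·N⁻¹·Gy⁻¹ = A⁻² · (kg⁻¹·m⁻¹·s²) · (m⁻²·s²) = kg⁻¹·m⁻³·s⁴·A⁻².
The exponent of kg is -1.

-1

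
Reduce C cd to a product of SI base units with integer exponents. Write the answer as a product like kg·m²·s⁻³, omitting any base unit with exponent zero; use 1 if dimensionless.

C = A·s = s·A (charge = current × time).
Combining: C·cd = (s·A) · cd = s·A·cd.

s·A·cd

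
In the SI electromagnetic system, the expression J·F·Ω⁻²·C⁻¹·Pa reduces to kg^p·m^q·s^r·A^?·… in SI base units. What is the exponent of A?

J = N·m (work = force × distance),
    = kg·m²·s⁻².
F = C/V (capacitance = charge per voltage),
    = A·s/(kg·m²·s⁻³·A⁻¹) (substituting C and V),
    = kg⁻¹·m⁻²·s⁴·A².
Ω = V/A (resistance = voltage per current),
    = kg·m²·s⁻³·A⁻².
So Ω⁻² = kg⁻²·m⁻⁴·s⁶·A⁴.
C = A·s = s·A (charge = current × time).
So C⁻¹ = s⁻¹·A⁻¹.
Pa = N/m² (pressure = force per area),
    = kg·m⁻¹·s⁻².
Combining: J·F·Ω⁻²·C⁻¹·Pa = (kg·m²·s⁻²) · (kg⁻¹·m⁻²·s⁴·A²) · (kg⁻²·m⁻⁴·s⁶·A⁴) · (s⁻¹·A⁻¹) · (kg·m⁻¹·s⁻²) = kg⁻¹·m⁻⁵·s⁵·A⁵.
The exponent of A is 5.

5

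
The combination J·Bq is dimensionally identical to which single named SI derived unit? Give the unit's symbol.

W

J = N·m (work = force × distance),
    = kg·m²·s⁻².
Bq = 1/s = s⁻¹ (activity is decays per second).
Combining: J·Bq = (kg·m²·s⁻²) · s⁻¹ = kg·m²·s⁻³.
kg·m²·s⁻³ is the base-SI form of the watt.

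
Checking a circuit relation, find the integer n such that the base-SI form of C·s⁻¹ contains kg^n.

0

C = A·s = s·A (charge = current × time).
Combining: C·s⁻¹ = (s·A) · s⁻¹ = A.
The exponent of kg is 0.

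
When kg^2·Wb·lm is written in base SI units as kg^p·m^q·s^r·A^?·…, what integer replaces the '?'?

Wb = V·s (flux: a volt is a weber per second),
    = kg·m²·s⁻²·A⁻¹.
lm = cd·sr = cd (luminous flux; sr is dimensionless).
Combining: kg²·Wb·lm = kg² · (kg·m²·s⁻²·A⁻¹) · cd = kg³·m²·s⁻²·A⁻¹·cd.
The exponent of A is -1.

-1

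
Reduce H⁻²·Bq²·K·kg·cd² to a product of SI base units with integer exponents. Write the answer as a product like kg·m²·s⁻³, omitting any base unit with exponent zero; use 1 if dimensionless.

H = Wb/A (inductance = flux per current),
    = kg·m²·s⁻²·A⁻².
So H⁻² = kg⁻²·m⁻⁴·s⁴·A⁴.
Bq = 1/s = s⁻¹ (activity is decays per second).
So Bq² = s⁻².
Combining: H⁻²·Bq²·K·kg·cd² = (kg⁻²·m⁻⁴·s⁴·A⁴) · s⁻² · K · kg · cd² = kg⁻¹·m⁻⁴·s²·A⁴·K·cd².

kg⁻¹·m⁻⁴·s²·A⁴·K·cd²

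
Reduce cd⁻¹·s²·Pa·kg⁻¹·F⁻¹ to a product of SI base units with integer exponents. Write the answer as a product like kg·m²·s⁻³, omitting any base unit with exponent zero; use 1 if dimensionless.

Pa = kg·m⁻¹·s⁻².
F = kg⁻¹·m⁻²·s⁴·A².
So F⁻¹ = kg·m²·s⁻⁴·A⁻².
Combining: cd⁻¹·s²·Pa·kg⁻¹·F⁻¹ = cd⁻¹ · s² · (kg·m⁻¹·s⁻²) · kg⁻¹ · (kg·m²·s⁻⁴·A⁻²) = kg·m·s⁻⁴·A⁻²·cd⁻¹.

kg·m·s⁻⁴·A⁻²·cd⁻¹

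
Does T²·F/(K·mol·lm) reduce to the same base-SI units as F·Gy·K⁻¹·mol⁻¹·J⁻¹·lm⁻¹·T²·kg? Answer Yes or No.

Left side:
  T = Wb/m² (flux density = flux per area),
      = kg·s⁻²·A⁻¹.
  So T² = kg²·s⁻⁴·A⁻².
  lm = cd·sr = cd (luminous flux; sr is dimensionless).
  So lm⁻¹ = cd⁻¹.
  F = C/V (capacitance = charge per voltage),
      = A·s/(kg·m²·s⁻³·A⁻¹) (substituting C and V),
      = kg⁻¹·m⁻²·s⁴·A².
  Combining: K⁻¹·mol⁻¹·T²·lm⁻¹·F = K⁻¹ · mol⁻¹ · (kg²·s⁻⁴·A⁻²) · cd⁻¹ · (kg⁻¹·m⁻²·s⁴·A²) = kg·m⁻²·K⁻¹·mol⁻¹·cd⁻¹.
Right side:
  F = C/V (capacitance = charge per voltage),
      = A·s/(kg·m²·s⁻³·A⁻¹) (substituting C and V),
      = kg⁻¹·m⁻²·s⁴·A².
  Gy = J/kg (absorbed dose = energy per mass),
      = m²·s⁻².
  J = N·m (work = force × distance),
      = kg·m²·s⁻².
  So J⁻¹ = kg⁻¹·m⁻²·s².
  lm = cd·sr = cd (luminous flux; sr is dimensionless).
  So lm⁻¹ = cd⁻¹.
  T = Wb/m² (flux density = flux per area),
      = kg·s⁻²·A⁻¹.
  So T² = kg²·s⁻⁴·A⁻².
  Combining: F·Gy·K⁻¹·mol⁻¹·J⁻¹·lm⁻¹·T²·kg = (kg⁻¹·m⁻²·s⁴·A²) · (m²·s⁻²) · K⁻¹ · mol⁻¹ · (kg⁻¹·m⁻²·s²) · cd⁻¹ · (kg²·s⁻⁴·A⁻²) · kg = kg·m⁻²·K⁻¹·mol⁻¹·cd⁻¹.
Both reduce to kg·m⁻²·K⁻¹·mol⁻¹·cd⁻¹.

Yes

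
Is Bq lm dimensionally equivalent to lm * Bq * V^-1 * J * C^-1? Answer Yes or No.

Left side:
  Bq = 1/s = s⁻¹ (activity is decays per second).
  lm = cd·sr = cd (luminous flux; sr is dimensionless).
  Combining: Bq·lm = s⁻¹ · cd = s⁻¹·cd.
Right side:
  lm = cd·sr = cd (luminous flux; sr is dimensionless).
  Bq = 1/s = s⁻¹ (activity is decays per second).
  V = W/A (potential = power per current),
      = kg·m²·s⁻³·A⁻¹.
  So V⁻¹ = kg⁻¹·m⁻²·s³·A.
  J = N·m (work = force × distance),
      = kg·m²·s⁻².
  C = A·s = s·A (charge = current × time).
  So C⁻¹ = s⁻¹·A⁻¹.
  Combining: lm·Bq·V⁻¹·J·C⁻¹ = cd · s⁻¹ · (kg⁻¹·m⁻²·s³·A) · (kg·m²·s⁻²) · (s⁻¹·A⁻¹) = s⁻¹·cd.
Both reduce to s⁻¹·cd.

Yes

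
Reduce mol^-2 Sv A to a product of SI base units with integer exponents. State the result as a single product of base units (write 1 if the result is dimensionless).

m²·s⁻²·A·mol⁻²

Sv = J/kg (equivalent dose = energy per mass),
    = m²·s⁻².
Combining: mol⁻²·Sv·A = mol⁻² · (m²·s⁻²) · A = m²·s⁻²·A·mol⁻².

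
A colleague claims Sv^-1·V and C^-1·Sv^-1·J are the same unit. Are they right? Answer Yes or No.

Yes

Left side:
  Sv = m²·s⁻².
  So Sv⁻¹ = m⁻²·s².
  V = kg·m²·s⁻³·A⁻¹.
  Combining: Sv⁻¹·V = (m⁻²·s²) · (kg·m²·s⁻³·A⁻¹) = kg·s⁻¹·A⁻¹.
Right side:
  C = A·s = s·A (charge = current × time).
  So C⁻¹ = s⁻¹·A⁻¹.
  Sv = J/kg (equivalent dose = energy per mass),
      = m²·s⁻².
  So Sv⁻¹ = m⁻²·s².
  J = N·m (work = force × distance),
      = kg·m²·s⁻².
  Combining: C⁻¹·Sv⁻¹·J = (s⁻¹·A⁻¹) · (m⁻²·s²) · (kg·m²·s⁻²) = kg·s⁻¹·A⁻¹.
Both reduce to kg·s⁻¹·A⁻¹.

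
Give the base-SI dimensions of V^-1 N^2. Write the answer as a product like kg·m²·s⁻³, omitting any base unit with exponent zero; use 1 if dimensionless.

kg·s⁻¹·A

V = kg·m²·s⁻³·A⁻¹.
So V⁻¹ = kg⁻¹·m⁻²·s³·A.
N = kg·m·s⁻².
So N² = kg²·m²·s⁻⁴.
Combining: V⁻¹·N² = (kg⁻¹·m⁻²·s³·A) · (kg²·m²·s⁻⁴) = kg·s⁻¹·A.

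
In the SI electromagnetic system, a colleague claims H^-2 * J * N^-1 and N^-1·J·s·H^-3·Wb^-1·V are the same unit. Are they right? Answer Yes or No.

No

Left side:
  H = Wb/A (inductance = flux per current),
      = kg·m²·s⁻²·A⁻².
  So H⁻² = kg⁻²·m⁻⁴·s⁴·A⁴.
  J = N·m (work = force × distance),
      = kg·m²·s⁻².
  N = kg·m/s² = kg·m·s⁻² (force = mass × acceleration).
  So N⁻¹ = kg⁻¹·m⁻¹·s².
  Combining: H⁻²·J·N⁻¹ = (kg⁻²·m⁻⁴·s⁴·A⁴) · (kg·m²·s⁻²) · (kg⁻¹·m⁻¹·s²) = kg⁻²·m⁻³·s⁴·A⁴.
Right side:
  N = kg·m·s⁻².
  So N⁻¹ = kg⁻¹·m⁻¹·s².
  J = kg·m²·s⁻².
  H = kg·m²·s⁻²·A⁻².
  So H⁻³ = kg⁻³·m⁻⁶·s⁶·A⁶.
  Wb = kg·m²·s⁻²·A⁻¹.
  So Wb⁻¹ = kg⁻¹·m⁻²·s²·A.
  V = kg·m²·s⁻³·A⁻¹.
  Combining: N⁻¹·J·s·H⁻³·Wb⁻¹·V = (kg⁻¹·m⁻¹·s²) · (kg·m²·s⁻²) · s · (kg⁻³·m⁻⁶·s⁶·A⁶) · (kg⁻¹·m⁻²·s²·A) · (kg·m²·s⁻³·A⁻¹) = kg⁻³·m⁻⁵·s⁶·A⁶.
Left is kg⁻²·m⁻³·s⁴·A⁴; right is kg⁻³·m⁻⁵·s⁶·A⁶ — different.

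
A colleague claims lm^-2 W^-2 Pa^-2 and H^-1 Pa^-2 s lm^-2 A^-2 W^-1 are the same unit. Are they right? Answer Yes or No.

Yes

Left side:
  lm = cd.
  So lm⁻² = cd⁻².
  W = kg·m²·s⁻³.
  So W⁻² = kg⁻²·m⁻⁴·s⁶.
  Pa = kg·m⁻¹·s⁻².
  So Pa⁻² = kg⁻²·m²·s⁴.
  Combining: lm⁻²·W⁻²·Pa⁻² = cd⁻² · (kg⁻²·m⁻⁴·s⁶) · (kg⁻²·m²·s⁴) = kg⁻⁴·m⁻²·s¹⁰·cd⁻².
Right side:
  H = Wb/A (inductance = flux per current),
      = kg·m²·s⁻²·A⁻².
  So H⁻¹ = kg⁻¹·m⁻²·s²·A².
  Pa = N/m² (pressure = force per area),
      = kg·m⁻¹·s⁻².
  So Pa⁻² = kg⁻²·m²·s⁴.
  lm = cd·sr = cd (luminous flux; sr is dimensionless).
  So lm⁻² = cd⁻².
  W = J/s (power = energy per time),
      = kg·m²·s⁻³.
  So W⁻¹ = kg⁻¹·m⁻²·s³.
  Combining: H⁻¹·Pa⁻²·s·lm⁻²·A⁻²·W⁻¹ = (kg⁻¹·m⁻²·s²·A²) · (kg⁻²·m²·s⁴) · s · cd⁻² · A⁻² · (kg⁻¹·m⁻²·s³) = kg⁻⁴·m⁻²·s¹⁰·cd⁻².
Both reduce to kg⁻⁴·m⁻²·s¹⁰·cd⁻².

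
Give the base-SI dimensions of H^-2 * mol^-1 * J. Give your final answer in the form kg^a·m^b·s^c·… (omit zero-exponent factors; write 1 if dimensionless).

kg⁻¹·m⁻²·s²·A⁴·mol⁻¹

H = Wb/A (inductance = flux per current),
    = kg·m²·s⁻²·A⁻².
So H⁻² = kg⁻²·m⁻⁴·s⁴·A⁴.
J = N·m (work = force × distance),
    = kg·m²·s⁻².
Combining: H⁻²·mol⁻¹·J = (kg⁻²·m⁻⁴·s⁴·A⁴) · mol⁻¹ · (kg·m²·s⁻²) = kg⁻¹·m⁻²·s²·A⁴·mol⁻¹.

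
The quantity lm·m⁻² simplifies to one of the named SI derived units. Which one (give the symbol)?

lx

lm = cd·sr = cd (luminous flux; sr is dimensionless).
Combining: lm·m⁻² = cd · m⁻² = m⁻²·cd.
m⁻²·cd is the base-SI form of the lux.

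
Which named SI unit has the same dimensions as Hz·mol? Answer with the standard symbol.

Hz = 1/s = s⁻¹ (frequency is cycles per second).
Combining: Hz·mol = s⁻¹ · mol = s⁻¹·mol.
s⁻¹·mol is the base-SI form of the katal.

kat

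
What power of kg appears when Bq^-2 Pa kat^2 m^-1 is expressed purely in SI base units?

Bq = 1/s = s⁻¹ (activity is decays per second).
So Bq⁻² = s².
Pa = N/m² (pressure = force per area),
    = kg·m⁻¹·s⁻².
kat = mol/s = s⁻¹·mol (catalytic activity).
So kat² = s⁻²·mol².
Combining: Bq⁻²·Pa·kat²·m⁻¹ = s² · (kg·m⁻¹·s⁻²) · (s⁻²·mol²) · m⁻¹ = kg·m⁻²·s⁻²·mol².
The exponent of kg is 1.

1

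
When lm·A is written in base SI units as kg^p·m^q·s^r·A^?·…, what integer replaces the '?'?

lm = cd·sr = cd (luminous flux; sr is dimensionless).
Combining: lm·A = cd · A = A·cd.
The exponent of A is 1.

1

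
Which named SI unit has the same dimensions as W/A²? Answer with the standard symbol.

W = J/s (power = energy per time),
    = kg·m²·s⁻³.
Combining: W·A⁻² = (kg·m²·s⁻³) · A⁻² = kg·m²·s⁻³·A⁻².
kg·m²·s⁻³·A⁻² is the base-SI form of the ohm.

Ω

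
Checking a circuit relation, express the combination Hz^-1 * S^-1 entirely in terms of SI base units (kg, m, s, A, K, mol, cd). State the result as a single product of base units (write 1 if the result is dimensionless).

kg·m²·s⁻²·A⁻²

Hz = 1/s = s⁻¹ (frequency is cycles per second).
So Hz⁻¹ = s.
S = 1/Ω (conductance is reciprocal resistance),
    = kg⁻¹·m⁻²·s³·A².
So S⁻¹ = kg·m²·s⁻³·A⁻².
Combining: Hz⁻¹·S⁻¹ = s · (kg·m²·s⁻³·A⁻²) = kg·m²·s⁻²·A⁻².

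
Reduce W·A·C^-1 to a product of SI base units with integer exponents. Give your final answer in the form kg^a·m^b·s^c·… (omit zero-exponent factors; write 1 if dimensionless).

W = kg·m²·s⁻³.
C = s·A.
So C⁻¹ = s⁻¹·A⁻¹.
Combining: W·A·C⁻¹ = (kg·m²·s⁻³) · A · (s⁻¹·A⁻¹) = kg·m²·s⁻⁴.

kg·m²·s⁻⁴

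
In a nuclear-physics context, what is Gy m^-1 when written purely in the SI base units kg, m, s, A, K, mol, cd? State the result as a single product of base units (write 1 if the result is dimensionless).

m·s⁻²

Gy = m²·s⁻².
Combining: Gy·m⁻¹ = (m²·s⁻²) · m⁻¹ = m·s⁻².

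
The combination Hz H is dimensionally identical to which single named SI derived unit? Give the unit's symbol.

Ω

Hz = 1/s = s⁻¹ (frequency is cycles per second).
H = Wb/A (inductance = flux per current),
    = kg·m²·s⁻²·A⁻².
Combining: Hz·H = s⁻¹ · (kg·m²·s⁻²·A⁻²) = kg·m²·s⁻³·A⁻².
kg·m²·s⁻³·A⁻² is the base-SI form of the ohm.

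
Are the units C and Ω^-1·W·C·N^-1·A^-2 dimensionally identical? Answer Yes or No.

No

Left side:
  C = s·A.
Right side:
  Ω = kg·m²·s⁻³·A⁻².
  So Ω⁻¹ = kg⁻¹·m⁻²·s³·A².
  W = kg·m²·s⁻³.
  C = s·A.
  N = kg·m·s⁻².
  So N⁻¹ = kg⁻¹·m⁻¹·s².
  Combining: Ω⁻¹·W·C·N⁻¹·A⁻² = (kg⁻¹·m⁻²·s³·A²) · (kg·m²·s⁻³) · (s·A) · (kg⁻¹·m⁻¹·s²) · A⁻² = kg⁻¹·m⁻¹·s³·A.
Left is s·A; right is kg⁻¹·m⁻¹·s³·A — different.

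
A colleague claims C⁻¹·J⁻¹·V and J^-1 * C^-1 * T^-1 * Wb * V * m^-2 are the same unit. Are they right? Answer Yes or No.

Left side:
  C = A·s = s·A (charge = current × time).
  So C⁻¹ = s⁻¹·A⁻¹.
  J = N·m (work = force × distance),
      = kg·m²·s⁻².
  So J⁻¹ = kg⁻¹·m⁻²·s².
  V = W/A (potential = power per current),
      = kg·m²·s⁻³·A⁻¹.
  Combining: C⁻¹·J⁻¹·V = (s⁻¹·A⁻¹) · (kg⁻¹·m⁻²·s²) · (kg·m²·s⁻³·A⁻¹) = s⁻²·A⁻².
Right side:
  J = N·m (work = force × distance),
      = kg·m²·s⁻².
  So J⁻¹ = kg⁻¹·m⁻²·s².
  C = A·s = s·A (charge = current × time).
  So C⁻¹ = s⁻¹·A⁻¹.
  T = Wb/m² (flux density = flux per area),
      = kg·s⁻²·A⁻¹.
  So T⁻¹ = kg⁻¹·s²·A.
  Wb = V·s (flux: a volt is a weber per second),
      = kg·m²·s⁻²·A⁻¹.
  V = W/A (potential = power per current),
      = kg·m²·s⁻³·A⁻¹.
  Combining: J⁻¹·C⁻¹·T⁻¹·Wb·V·m⁻² = (kg⁻¹·m⁻²·s²) · (s⁻¹·A⁻¹) · (kg⁻¹·s²·A) · (kg·m²·s⁻²·A⁻¹) · (kg·m²·s⁻³·A⁻¹) · m⁻² = s⁻²·A⁻².
Both reduce to s⁻²·A⁻².

Yes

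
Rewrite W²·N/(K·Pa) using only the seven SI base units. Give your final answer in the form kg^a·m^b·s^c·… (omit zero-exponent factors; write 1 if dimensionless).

kg²·m⁶·s⁻⁶·K⁻¹

W = kg·m²·s⁻³.
So W² = kg²·m⁴·s⁻⁶.
N = kg·m·s⁻².
Pa = kg·m⁻¹·s⁻².
So Pa⁻¹ = kg⁻¹·m·s².
Combining: K⁻¹·W²·N·Pa⁻¹ = K⁻¹ · (kg²·m⁴·s⁻⁶) · (kg·m·s⁻²) · (kg⁻¹·m·s²) = kg²·m⁶·s⁻⁶·K⁻¹.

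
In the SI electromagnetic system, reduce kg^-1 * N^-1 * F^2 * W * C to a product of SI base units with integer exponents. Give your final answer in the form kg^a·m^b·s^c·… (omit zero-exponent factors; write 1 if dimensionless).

N = kg·m·s⁻².
So N⁻¹ = kg⁻¹·m⁻¹·s².
F = kg⁻¹·m⁻²·s⁴·A².
So F² = kg⁻²·m⁻⁴·s⁸·A⁴.
W = kg·m²·s⁻³.
C = s·A.
Combining: kg⁻¹·N⁻¹·F²·W·C = kg⁻¹ · (kg⁻¹·m⁻¹·s²) · (kg⁻²·m⁻⁴·s⁸·A⁴) · (kg·m²·s⁻³) · (s·A) = kg⁻³·m⁻³·s⁸·A⁵.

kg⁻³·m⁻³·s⁸·A⁵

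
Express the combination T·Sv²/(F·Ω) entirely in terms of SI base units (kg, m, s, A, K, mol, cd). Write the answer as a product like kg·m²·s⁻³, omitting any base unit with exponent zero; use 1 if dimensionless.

kg·m⁴·s⁻⁷·A⁻¹

T = Wb/m² (flux density = flux per area),
    = kg·s⁻²·A⁻¹.
F = C/V (capacitance = charge per voltage),
    = A·s/(kg·m²·s⁻³·A⁻¹) (substituting C and V),
    = kg⁻¹·m⁻²·s⁴·A².
So F⁻¹ = kg·m²·s⁻⁴·A⁻².
Sv = J/kg (equivalent dose = energy per mass),
    = m²·s⁻².
So Sv² = m⁴·s⁻⁴.
Ω = V/A (resistance = voltage per current),
    = kg·m²·s⁻³·A⁻².
So Ω⁻¹ = kg⁻¹·m⁻²·s³·A².
Combining: T·F⁻¹·Sv²·Ω⁻¹ = (kg·s⁻²·A⁻¹) · (kg·m²·s⁻⁴·A⁻²) · (m⁴·s⁻⁴) · (kg⁻¹·m⁻²·s³·A²) = kg·m⁴·s⁻⁷·A⁻¹.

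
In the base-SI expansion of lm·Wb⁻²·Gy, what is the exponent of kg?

lm = cd.
Wb = kg·m²·s⁻²·A⁻¹.
So Wb⁻² = kg⁻²·m⁻⁴·s⁴·A².
Gy = m²·s⁻².
Combining: lm·Wb⁻²·Gy = cd · (kg⁻²·m⁻⁴·s⁴·A²) · (m²·s⁻²) = kg⁻²·m⁻²·s²·A²·cd.
The exponent of kg is -2.

-2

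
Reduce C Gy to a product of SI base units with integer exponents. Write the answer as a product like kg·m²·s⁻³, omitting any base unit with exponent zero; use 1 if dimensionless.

m²·s⁻¹·A

C = A·s = s·A (charge = current × time).
Gy = J/kg (absorbed dose = energy per mass),
    = m²·s⁻².
Combining: C·Gy = (s·A) · (m²·s⁻²) = m²·s⁻¹·A.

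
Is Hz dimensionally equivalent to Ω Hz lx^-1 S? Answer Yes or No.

No

Left side:
  Hz = s⁻¹.
Right side:
  Ω = V/A (resistance = voltage per current),
      = kg·m²·s⁻³·A⁻².
  Hz = 1/s = s⁻¹ (frequency is cycles per second).
  lx = lm/m² (illuminance = luminous flux per area),
      = m⁻²·cd.
  So lx⁻¹ = m²·cd⁻¹.
  S = 1/Ω (conductance is reciprocal resistance),
      = kg⁻¹·m⁻²·s³·A².
  Combining: Ω·Hz·lx⁻¹·S = (kg·m²·s⁻³·A⁻²) · s⁻¹ · (m²·cd⁻¹) · (kg⁻¹·m⁻²·s³·A²) = m²·s⁻¹·cd⁻¹.
Left is s⁻¹; right is m²·s⁻¹·cd⁻¹ — different.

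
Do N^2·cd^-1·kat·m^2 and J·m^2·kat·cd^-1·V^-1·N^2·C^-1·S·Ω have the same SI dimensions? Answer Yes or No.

Left side:
  N = kg·m/s² = kg·m·s⁻² (force = mass × acceleration).
  So N² = kg²·m²·s⁻⁴.
  kat = mol/s = s⁻¹·mol (catalytic activity).
  Combining: N²·cd⁻¹·kat·m² = (kg²·m²·s⁻⁴) · cd⁻¹ · (s⁻¹·mol) · m² = kg²·m⁴·s⁻⁵·mol·cd⁻¹.
Right side:
  J = kg·m²·s⁻².
  kat = s⁻¹·mol.
  V = kg·m²·s⁻³·A⁻¹.
  So V⁻¹ = kg⁻¹·m⁻²·s³·A.
  N = kg·m·s⁻².
  So N² = kg²·m²·s⁻⁴.
  C = s·A.
  So C⁻¹ = s⁻¹·A⁻¹.
  S = kg⁻¹·m⁻²·s³·A².
  Ω = kg·m²·s⁻³·A⁻².
  Combining: J·m²·kat·cd⁻¹·V⁻¹·N²·C⁻¹·S·Ω = (kg·m²·s⁻²) · m² · (s⁻¹·mol) · cd⁻¹ · (kg⁻¹·m⁻²·s³·A) · (kg²·m²·s⁻⁴) · (s⁻¹·A⁻¹) · (kg⁻¹·m⁻²·s³·A²) · (kg·m²·s⁻³·A⁻²) = kg²·m⁴·s⁻⁵·mol·cd⁻¹.
Both reduce to kg²·m⁴·s⁻⁵·mol·cd⁻¹.

Yes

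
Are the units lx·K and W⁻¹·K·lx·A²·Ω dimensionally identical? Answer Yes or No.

Yes

Left side:
  lx = lm/m² (illuminance = luminous flux per area),
      = m⁻²·cd.
  Combining: lx·K = (m⁻²·cd) · K = m⁻²·K·cd.
Right side:
  W = J/s (power = energy per time),
      = kg·m²·s⁻³.
  So W⁻¹ = kg⁻¹·m⁻²·s³.
  lx = lm/m² (illuminance = luminous flux per area),
      = m⁻²·cd.
  Ω = V/A (resistance = voltage per current),
      = kg·m²·s⁻³·A⁻².
  Combining: W⁻¹·K·lx·A²·Ω = (kg⁻¹·m⁻²·s³) · K · (m⁻²·cd) · A² · (kg·m²·s⁻³·A⁻²) = m⁻²·K·cd.
Both reduce to m⁻²·K·cd.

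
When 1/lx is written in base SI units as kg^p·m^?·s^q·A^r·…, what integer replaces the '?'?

lx = m⁻²·cd.
So lx⁻¹ = m²·cd⁻¹.
The exponent of m is 2.

2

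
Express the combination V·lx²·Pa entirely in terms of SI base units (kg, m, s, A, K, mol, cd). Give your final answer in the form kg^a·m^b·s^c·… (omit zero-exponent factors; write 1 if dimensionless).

V = W/A (potential = power per current),
    = kg·m²·s⁻³·A⁻¹.
lx = lm/m² (illuminance = luminous flux per area),
    = m⁻²·cd.
So lx² = m⁻⁴·cd².
Pa = N/m² (pressure = force per area),
    = kg·m⁻¹·s⁻².
Combining: V·lx²·Pa = (kg·m²·s⁻³·A⁻¹) · (m⁻⁴·cd²) · (kg·m⁻¹·s⁻²) = kg²·m⁻³·s⁻⁵·A⁻¹·cd².

kg²·m⁻³·s⁻⁵·A⁻¹·cd²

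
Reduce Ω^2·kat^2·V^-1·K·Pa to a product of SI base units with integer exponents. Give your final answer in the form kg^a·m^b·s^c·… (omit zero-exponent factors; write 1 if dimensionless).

Ω = kg·m²·s⁻³·A⁻².
So Ω² = kg²·m⁴·s⁻⁶·A⁻⁴.
kat = s⁻¹·mol.
So kat² = s⁻²·mol².
V = kg·m²·s⁻³·A⁻¹.
So V⁻¹ = kg⁻¹·m⁻²·s³·A.
Pa = kg·m⁻¹·s⁻².
Combining: Ω²·kat²·V⁻¹·K·Pa = (kg²·m⁴·s⁻⁶·A⁻⁴) · (s⁻²·mol²) · (kg⁻¹·m⁻²·s³·A) · K · (kg·m⁻¹·s⁻²) = kg²·m·s⁻⁷·A⁻³·K·mol².

kg²·m·s⁻⁷·A⁻³·K·mol²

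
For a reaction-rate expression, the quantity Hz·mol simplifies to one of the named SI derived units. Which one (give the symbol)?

kat

Hz = 1/s = s⁻¹ (frequency is cycles per second).
Combining: Hz·mol = s⁻¹ · mol = s⁻¹·mol.
s⁻¹·mol is the base-SI form of the katal.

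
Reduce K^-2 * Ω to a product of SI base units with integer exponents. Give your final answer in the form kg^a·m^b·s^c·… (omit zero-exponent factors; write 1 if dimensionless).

kg·m²·s⁻³·A⁻²·K⁻²

Ω = V/A (resistance = voltage per current),
    = kg·m²·s⁻³·A⁻².
Combining: K⁻²·Ω = K⁻² · (kg·m²·s⁻³·A⁻²) = kg·m²·s⁻³·A⁻²·K⁻².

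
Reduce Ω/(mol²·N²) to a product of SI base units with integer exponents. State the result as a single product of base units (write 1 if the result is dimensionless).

kg⁻¹·s·A⁻²·mol⁻²

Ω = V/A (resistance = voltage per current),
    = kg·m²·s⁻³·A⁻².
N = kg·m/s² = kg·m·s⁻² (force = mass × acceleration).
So N⁻² = kg⁻²·m⁻²·s⁴.
Combining: mol⁻²·Ω·N⁻² = mol⁻² · (kg·m²·s⁻³·A⁻²) · (kg⁻²·m⁻²·s⁴) = kg⁻¹·s·A⁻²·mol⁻².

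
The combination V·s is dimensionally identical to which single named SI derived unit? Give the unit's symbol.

Wb

V = W/A (potential = power per current),
    = kg·m²·s⁻³·A⁻¹.
Combining: V·s = (kg·m²·s⁻³·A⁻¹) · s = kg·m²·s⁻²·A⁻¹.
kg·m²·s⁻²·A⁻¹ is the base-SI form of the weber.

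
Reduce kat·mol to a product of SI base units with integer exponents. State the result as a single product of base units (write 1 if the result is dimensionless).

s⁻¹·mol²

kat = s⁻¹·mol.
Combining: kat·mol = (s⁻¹·mol) · mol = s⁻¹·mol².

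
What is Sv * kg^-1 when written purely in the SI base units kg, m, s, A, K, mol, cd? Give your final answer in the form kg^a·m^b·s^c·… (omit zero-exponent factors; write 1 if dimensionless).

Sv = J/kg (equivalent dose = energy per mass),
    = m²·s⁻².
Combining: Sv·kg⁻¹ = (m²·s⁻²) · kg⁻¹ = kg⁻¹·m²·s⁻².

kg⁻¹·m²·s⁻²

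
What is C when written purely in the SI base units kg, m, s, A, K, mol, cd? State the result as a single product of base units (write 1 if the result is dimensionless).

C = A·s = s·A (charge = current × time).

s·A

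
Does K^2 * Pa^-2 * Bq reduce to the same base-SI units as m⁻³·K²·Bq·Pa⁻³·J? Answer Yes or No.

Left side:
  Pa = N/m² (pressure = force per area),
      = kg·m⁻¹·s⁻².
  So Pa⁻² = kg⁻²·m²·s⁴.
  Bq = 1/s = s⁻¹ (activity is decays per second).
  Combining: K²·Pa⁻²·Bq = K² · (kg⁻²·m²·s⁴) · s⁻¹ = kg⁻²·m²·s³·K².
Right side:
  Bq = 1/s = s⁻¹ (activity is decays per second).
  Pa = N/m² (pressure = force per area),
      = kg·m⁻¹·s⁻².
  So Pa⁻³ = kg⁻³·m³·s⁶.
  J = N·m (work = force × distance),
      = kg·m²·s⁻².
  Combining: m⁻³·K²·Bq·Pa⁻³·J = m⁻³ · K² · s⁻¹ · (kg⁻³·m³·s⁶) · (kg·m²·s⁻²) = kg⁻²·m²·s³·K².
Both reduce to kg⁻²·m²·s³·K².

Yes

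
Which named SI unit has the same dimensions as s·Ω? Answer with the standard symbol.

Ω = V/A (resistance = voltage per current),
    = kg·m²·s⁻³·A⁻².
Combining: s·Ω = s · (kg·m²·s⁻³·A⁻²) = kg·m²·s⁻²·A⁻².
kg·m²·s⁻²·A⁻² is the base-SI form of the henry.

H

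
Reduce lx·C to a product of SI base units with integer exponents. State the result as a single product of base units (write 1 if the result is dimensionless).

m⁻²·s·A·cd

lx = lm/m² (illuminance = luminous flux per area),
    = m⁻²·cd.
C = A·s = s·A (charge = current × time).
Combining: lx·C = (m⁻²·cd) · (s·A) = m⁻²·s·A·cd.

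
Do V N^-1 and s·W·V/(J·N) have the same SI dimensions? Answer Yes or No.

Left side:
  V = W/A (potential = power per current),
      = kg·m²·s⁻³·A⁻¹.
  N = kg·m/s² = kg·m·s⁻² (force = mass × acceleration).
  So N⁻¹ = kg⁻¹·m⁻¹·s².
  Combining: V·N⁻¹ = (kg·m²·s⁻³·A⁻¹) · (kg⁻¹·m⁻¹·s²) = m·s⁻¹·A⁻¹.
Right side:
  J = kg·m²·s⁻².
  So J⁻¹ = kg⁻¹·m⁻²·s².
  W = kg·m²·s⁻³.
  V = kg·m²·s⁻³·A⁻¹.
  N = kg·m·s⁻².
  So N⁻¹ = kg⁻¹·m⁻¹·s².
  Combining: s·J⁻¹·W·V·N⁻¹ = s · (kg⁻¹·m⁻²·s²) · (kg·m²·s⁻³) · (kg·m²·s⁻³·A⁻¹) · (kg⁻¹·m⁻¹·s²) = m·s⁻¹·A⁻¹.
Both reduce to m·s⁻¹·A⁻¹.

Yes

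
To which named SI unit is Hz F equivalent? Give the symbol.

Hz = s⁻¹.
F = kg⁻¹·m⁻²·s⁴·A².
Combining: Hz·F = s⁻¹ · (kg⁻¹·m⁻²·s⁴·A²) = kg⁻¹·m⁻²·s³·A².
kg⁻¹·m⁻²·s³·A² is the base-SI form of the siemens.

S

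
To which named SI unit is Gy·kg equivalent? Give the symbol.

Gy = m²·s⁻².
Combining: Gy·kg = (m²·s⁻²) · kg = kg·m²·s⁻².
kg·m²·s⁻² is the base-SI form of the joule.

J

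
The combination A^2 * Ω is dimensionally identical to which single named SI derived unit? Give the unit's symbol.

Ω = V/A (resistance = voltage per current),
    = kg·m²·s⁻³·A⁻².
Combining: A²·Ω = A² · (kg·m²·s⁻³·A⁻²) = kg·m²·s⁻³.
kg·m²·s⁻³ is the base-SI form of the watt.

W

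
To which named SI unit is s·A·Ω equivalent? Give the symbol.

Ω = V/A (resistance = voltage per current),
    = kg·m²·s⁻³·A⁻².
Combining: s·A·Ω = s · A · (kg·m²·s⁻³·A⁻²) = kg·m²·s⁻²·A⁻¹.
kg·m²·s⁻²·A⁻¹ is the base-SI form of the weber.

Wb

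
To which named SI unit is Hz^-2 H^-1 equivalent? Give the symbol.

F

Hz = s⁻¹.
So Hz⁻² = s².
H = kg·m²·s⁻²·A⁻².
So H⁻¹ = kg⁻¹·m⁻²·s²·A².
Combining: Hz⁻²·H⁻¹ = s² · (kg⁻¹·m⁻²·s²·A²) = kg⁻¹·m⁻²·s⁴·A².
kg⁻¹·m⁻²·s⁴·A² is the base-SI form of the farad.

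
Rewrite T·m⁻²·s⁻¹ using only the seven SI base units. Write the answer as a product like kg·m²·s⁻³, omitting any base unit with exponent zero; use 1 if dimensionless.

T = kg·s⁻²·A⁻¹.
Combining: T·m⁻²·s⁻¹ = (kg·s⁻²·A⁻¹) · m⁻² · s⁻¹ = kg·m⁻²·s⁻³·A⁻¹.

kg·m⁻²·s⁻³·A⁻¹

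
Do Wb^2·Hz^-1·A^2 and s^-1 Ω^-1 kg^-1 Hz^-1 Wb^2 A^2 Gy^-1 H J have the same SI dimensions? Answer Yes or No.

Yes

Left side:
  Wb = kg·m²·s⁻²·A⁻¹.
  So Wb² = kg²·m⁴·s⁻⁴·A⁻².
  Hz = s⁻¹.
  So Hz⁻¹ = s.
  Combining: Wb²·Hz⁻¹·A² = (kg²·m⁴·s⁻⁴·A⁻²) · s · A² = kg²·m⁴·s⁻³.
Right side:
  Ω = V/A (resistance = voltage per current),
      = kg·m²·s⁻³·A⁻².
  So Ω⁻¹ = kg⁻¹·m⁻²·s³·A².
  Hz = 1/s = s⁻¹ (frequency is cycles per second).
  So Hz⁻¹ = s.
  Wb = V·s (flux: a volt is a weber per second),
      = kg·m²·s⁻²·A⁻¹.
  So Wb² = kg²·m⁴·s⁻⁴·A⁻².
  Gy = J/kg (absorbed dose = energy per mass),
      = m²·s⁻².
  So Gy⁻¹ = m⁻²·s².
  H = Wb/A (inductance = flux per current),
      = kg·m²·s⁻²·A⁻².
  J = N·m (work = force × distance),
      = kg·m²·s⁻².
  Combining: s⁻¹·Ω⁻¹·kg⁻¹·Hz⁻¹·Wb²·A²·Gy⁻¹·H·J = s⁻¹ · (kg⁻¹·m⁻²·s³·A²) · kg⁻¹ · s · (kg²·m⁴·s⁻⁴·A⁻²) · A² · (m⁻²·s²) · (kg·m²·s⁻²·A⁻²) · (kg·m²·s⁻²) = kg²·m⁴·s⁻³.
Both reduce to kg²·m⁴·s⁻³.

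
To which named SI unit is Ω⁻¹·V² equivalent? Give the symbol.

Ω = V/A (resistance = voltage per current),
    = kg·m²·s⁻³·A⁻².
So Ω⁻¹ = kg⁻¹·m⁻²·s³·A².
V = W/A (potential = power per current),
    = kg·m²·s⁻³·A⁻¹.
So V² = kg²·m⁴·s⁻⁶·A⁻².
Combining: Ω⁻¹·V² = (kg⁻¹·m⁻²·s³·A²) · (kg²·m⁴·s⁻⁶·A⁻²) = kg·m²·s⁻³.
kg·m²·s⁻³ is the base-SI form of the watt.

W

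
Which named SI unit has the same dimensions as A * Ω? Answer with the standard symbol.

V

Ω = V/A (resistance = voltage per current),
    = kg·m²·s⁻³·A⁻².
Combining: A·Ω = A · (kg·m²·s⁻³·A⁻²) = kg·m²·s⁻³·A⁻¹.
kg·m²·s⁻³·A⁻¹ is the base-SI form of the volt.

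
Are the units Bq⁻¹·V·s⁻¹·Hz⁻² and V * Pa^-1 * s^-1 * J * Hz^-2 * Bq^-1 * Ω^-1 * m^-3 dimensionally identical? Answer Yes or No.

Left side:
  Bq = s⁻¹.
  So Bq⁻¹ = s.
  V = kg·m²·s⁻³·A⁻¹.
  Hz = s⁻¹.
  So Hz⁻² = s².
  Combining: Bq⁻¹·V·s⁻¹·Hz⁻² = s · (kg·m²·s⁻³·A⁻¹) · s⁻¹ · s² = kg·m²·s⁻¹·A⁻¹.
Right side:
  V = W/A (potential = power per current),
      = kg·m²·s⁻³·A⁻¹.
  Pa = N/m² (pressure = force per area),
      = kg·m⁻¹·s⁻².
  So Pa⁻¹ = kg⁻¹·m·s².
  J = N·m (work = force × distance),
      = kg·m²·s⁻².
  Hz = 1/s = s⁻¹ (frequency is cycles per second).
  So Hz⁻² = s².
  Bq = 1/s = s⁻¹ (activity is decays per second).
  So Bq⁻¹ = s.
  Ω = V/A (resistance = voltage per current),
      = kg·m²·s⁻³·A⁻².
  So Ω⁻¹ = kg⁻¹·m⁻²·s³·A².
  Combining: V·Pa⁻¹·s⁻¹·J·Hz⁻²·Bq⁻¹·Ω⁻¹·m⁻³ = (kg·m²·s⁻³·A⁻¹) · (kg⁻¹·m·s²) · s⁻¹ · (kg·m²·s⁻²) · s² · s · (kg⁻¹·m⁻²·s³·A²) · m⁻³ = s²·A.
Left is kg·m²·s⁻¹·A⁻¹; right is s²·A — different.

No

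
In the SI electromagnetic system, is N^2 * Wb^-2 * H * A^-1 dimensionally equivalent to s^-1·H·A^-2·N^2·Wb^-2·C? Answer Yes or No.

Left side:
  N = kg·m·s⁻².
  So N² = kg²·m²·s⁻⁴.
  Wb = kg·m²·s⁻²·A⁻¹.
  So Wb⁻² = kg⁻²·m⁻⁴·s⁴·A².
  H = kg·m²·s⁻²·A⁻².
  Combining: N²·Wb⁻²·H·A⁻¹ = (kg²·m²·s⁻⁴) · (kg⁻²·m⁻⁴·s⁴·A²) · (kg·m²·s⁻²·A⁻²) · A⁻¹ = kg·s⁻²·A⁻¹.
Right side:
  H = kg·m²·s⁻²·A⁻².
  N = kg·m·s⁻².
  So N² = kg²·m²·s⁻⁴.
  Wb = kg·m²·s⁻²·A⁻¹.
  So Wb⁻² = kg⁻²·m⁻⁴·s⁴·A².
  C = s·A.
  Combining: s⁻¹·H·A⁻²·N²·Wb⁻²·C = s⁻¹ · (kg·m²·s⁻²·A⁻²) · A⁻² · (kg²·m²·s⁻⁴) · (kg⁻²·m⁻⁴·s⁴·A²) · (s·A) = kg·s⁻²·A⁻¹.
Both reduce to kg·s⁻²·A⁻¹.

Yes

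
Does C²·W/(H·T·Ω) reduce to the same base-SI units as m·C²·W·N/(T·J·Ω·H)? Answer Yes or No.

Yes

Left side:
  H = Wb/A (inductance = flux per current),
      = kg·m²·s⁻²·A⁻².
  So H⁻¹ = kg⁻¹·m⁻²·s²·A².
  C = A·s = s·A (charge = current × time).
  So C² = s²·A².
  T = Wb/m² (flux density = flux per area),
      = kg·s⁻²·A⁻¹.
  So T⁻¹ = kg⁻¹·s²·A.
  Ω = V/A (resistance = voltage per current),
      = kg·m²·s⁻³·A⁻².
  So Ω⁻¹ = kg⁻¹·m⁻²·s³·A².
  W = J/s (power = energy per time),
      = kg·m²·s⁻³.
  Combining: H⁻¹·C²·T⁻¹·Ω⁻¹·W = (kg⁻¹·m⁻²·s²·A²) · (s²·A²) · (kg⁻¹·s²·A) · (kg⁻¹·m⁻²·s³·A²) · (kg·m²·s⁻³) = kg⁻²·m⁻²·s⁶·A⁷.
Right side:
  T = Wb/m² (flux density = flux per area),
      = kg·s⁻²·A⁻¹.
  So T⁻¹ = kg⁻¹·s²·A.
  C = A·s = s·A (charge = current × time).
  So C² = s²·A².
  J = N·m (work = force × distance),
      = kg·m²·s⁻².
  So J⁻¹ = kg⁻¹·m⁻²·s².
  W = J/s (power = energy per time),
      = kg·m²·s⁻³.
  N = kg·m/s² = kg·m·s⁻² (force = mass × acceleration).
  Ω = V/A (resistance = voltage per current),
      = kg·m²·s⁻³·A⁻².
  So Ω⁻¹ = kg⁻¹·m⁻²·s³·A².
  H = Wb/A (inductance = flux per current),
      = kg·m²·s⁻²·A⁻².
  So H⁻¹ = kg⁻¹·m⁻²·s²·A².
  Combining: T⁻¹·m·C²·J⁻¹·W·N·Ω⁻¹·H⁻¹ = (kg⁻¹·s²·A) · m · (s²·A²) · (kg⁻¹·m⁻²·s²) · (kg·m²·s⁻³) · (kg·m·s⁻²) · (kg⁻¹·m⁻²·s³·A²) · (kg⁻¹·m⁻²·s²·A²) = kg⁻²·m⁻²·s⁶·A⁷.
Both reduce to kg⁻²·m⁻²·s⁶·A⁷.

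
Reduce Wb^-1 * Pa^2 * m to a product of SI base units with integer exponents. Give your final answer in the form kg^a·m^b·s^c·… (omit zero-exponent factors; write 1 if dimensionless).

Wb = V·s (flux: a volt is a weber per second),
    = kg·m²·s⁻²·A⁻¹.
So Wb⁻¹ = kg⁻¹·m⁻²·s²·A.
Pa = N/m² (pressure = force per area),
    = kg·m⁻¹·s⁻².
So Pa² = kg²·m⁻²·s⁻⁴.
Combining: Wb⁻¹·Pa²·m = (kg⁻¹·m⁻²·s²·A) · (kg²·m⁻²·s⁻⁴) · m = kg·m⁻³·s⁻²·A.

kg·m⁻³·s⁻²·A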